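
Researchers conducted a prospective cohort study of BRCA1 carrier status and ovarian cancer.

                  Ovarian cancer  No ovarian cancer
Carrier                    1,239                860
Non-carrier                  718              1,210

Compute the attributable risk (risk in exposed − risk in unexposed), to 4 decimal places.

0.2179

Cells: a = 1239, b = 860, c = 718, d = 1210.
Risk in exposed = 1239/2099 = 0.590281; risk in unexposed = 718/1928 = 0.372407.
Risk difference = 0.590281 − 0.372407 = 0.217874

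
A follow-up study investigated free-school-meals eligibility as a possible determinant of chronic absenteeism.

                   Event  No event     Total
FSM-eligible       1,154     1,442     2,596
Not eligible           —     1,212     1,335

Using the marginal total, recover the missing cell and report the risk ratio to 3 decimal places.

The missing cell is in the unexposed row: 1335 − 1212 = 123.
So a = 1154, b = 1442, c = 123, d = 1212.
RR = [a/(a+b)] / [c/(c+d)] = (1154/2596) / (123/1335) = 0.44453/0.09213 = 4.82478

4.825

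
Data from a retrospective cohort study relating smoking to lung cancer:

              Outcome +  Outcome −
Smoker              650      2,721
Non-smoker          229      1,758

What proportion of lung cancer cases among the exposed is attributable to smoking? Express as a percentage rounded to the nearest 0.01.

Cells: a = 650, b = 2721, c = 229, d = 1758.
Risk in exposed = 650/3371 = 0.19282; risk in unexposed = 229/1987 = 0.11525.
RR = 0.19282/0.11525 = 1.67308
AR% = (RR − 1)/RR × 100 = (1.67308 − 1)/1.67308 × 100 = 40.2300%

40.23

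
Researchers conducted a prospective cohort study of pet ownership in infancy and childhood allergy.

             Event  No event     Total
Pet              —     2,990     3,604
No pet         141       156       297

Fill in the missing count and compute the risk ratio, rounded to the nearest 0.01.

The missing cell is in the exposed row: 3604 − 2990 = 614.
So a = 614, b = 2990, c = 141, d = 156.
RR = [a/(a+b)] / [c/(c+d)] = (614/3604) / (141/297) = 0.17037/0.47475 = 0.35886

0.36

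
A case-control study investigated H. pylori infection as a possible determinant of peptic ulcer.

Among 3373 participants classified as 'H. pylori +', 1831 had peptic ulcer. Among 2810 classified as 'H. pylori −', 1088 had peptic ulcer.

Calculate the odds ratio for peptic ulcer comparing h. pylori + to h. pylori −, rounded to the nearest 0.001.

From the description: a = 1831, b = 1542, c = 1088, d = 1722.
OR = (a·d)/(b·c) = (1831 × 1722) / (1542 × 1088) = 3152982 / 1677696 = 1.87935
The odds of peptic ulcer are about 1.88 times as high in the h. pylori + group.

1.879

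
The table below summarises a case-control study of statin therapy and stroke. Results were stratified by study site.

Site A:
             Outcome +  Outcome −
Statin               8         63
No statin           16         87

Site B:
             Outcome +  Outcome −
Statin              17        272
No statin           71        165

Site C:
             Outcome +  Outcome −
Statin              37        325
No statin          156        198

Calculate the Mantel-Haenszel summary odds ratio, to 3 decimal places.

0.173

OR_MH = Σ(aᵢdᵢ/nᵢ) / Σ(bᵢcᵢ/nᵢ), where nᵢ is the stratum total.
Stratum 1 (Site A): n = 174; a·d/n = 8·87/174 = 4.0000; b·c/n = 63·16/174 = 5.7931
Stratum 2 (Site B): n = 525; a·d/n = 17·165/525 = 5.3429; b·c/n = 272·71/525 = 36.7848
Stratum 3 (Site C): n = 716; a·d/n = 37·198/716 = 10.2318; b·c/n = 325·156/716 = 70.8101
OR_MH = (4.0000 + 5.3429 + 10.2318) / (5.7931 + 36.7848 + 70.8101) = 19.5747 / 113.3879 = 0.17263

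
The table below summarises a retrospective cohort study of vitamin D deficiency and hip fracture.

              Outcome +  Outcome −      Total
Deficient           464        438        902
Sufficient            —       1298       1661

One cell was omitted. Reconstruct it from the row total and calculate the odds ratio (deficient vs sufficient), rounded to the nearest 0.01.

The missing cell is in the unexposed row: 1661 − 1298 = 363.
So a = 464, b = 438, c = 363, d = 1298.
OR = (a·d)/(b·c) = (464 × 1298) / (438 × 363) = 602272 / 158994 = 3.78802

3.79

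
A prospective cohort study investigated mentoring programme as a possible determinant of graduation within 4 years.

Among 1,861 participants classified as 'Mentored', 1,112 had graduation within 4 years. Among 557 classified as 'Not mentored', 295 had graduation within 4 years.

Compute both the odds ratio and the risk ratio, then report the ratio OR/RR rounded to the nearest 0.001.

1.169

From the description: a = 1112, b = 749, c = 295, d = 262.
OR = (1112·262)/(749·295) = 291344/220955 = 1.31857
Risk in exposed = 1112/1861 = 0.59753; risk in unexposed = 295/557 = 0.52962; RR = 1.12821
OR/RR = 1.31857 / 1.12821 = 1.16872
The outcome is not rare, so the OR lies further from 1 than the RR.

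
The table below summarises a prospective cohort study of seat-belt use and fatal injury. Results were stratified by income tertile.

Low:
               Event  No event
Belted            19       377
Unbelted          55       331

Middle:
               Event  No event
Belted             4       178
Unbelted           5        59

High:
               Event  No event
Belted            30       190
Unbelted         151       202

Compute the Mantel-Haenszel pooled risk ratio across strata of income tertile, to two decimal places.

RR_MH = Σ(aᵢ·n₀ᵢ/nᵢ) / Σ(cᵢ·n₁ᵢ/nᵢ), with n₁ᵢ = aᵢ+bᵢ (exposed), n₀ᵢ = cᵢ+dᵢ (unexposed), nᵢ = n₁ᵢ+n₀ᵢ.
Stratum 1 (Low): n₁ = 396, n₀ = 386, n = 782; a·n₀/n = 19·386/782 = 9.3785; c·n₁/n = 55·396/782 = 27.8517
Stratum 2 (Middle): n₁ = 182, n₀ = 64, n = 246; a·n₀/n = 4·64/246 = 1.0407; c·n₁/n = 5·182/246 = 3.6992
Stratum 3 (High): n₁ = 220, n₀ = 353, n = 573; a·n₀/n = 30·353/573 = 18.4817; c·n₁/n = 151·220/573 = 57.9756
RR_MH = (9.3785 + 1.0407 + 18.4817) / (27.8517 + 3.6992 + 57.9756) = 28.9008 / 89.5264 = 0.32282

0.32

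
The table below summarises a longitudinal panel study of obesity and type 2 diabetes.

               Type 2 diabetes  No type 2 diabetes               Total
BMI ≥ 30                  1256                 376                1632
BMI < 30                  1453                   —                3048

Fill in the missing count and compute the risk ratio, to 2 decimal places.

The missing cell is in the unexposed row: 3048 − 1453 = 1595.
So a = 1256, b = 376, c = 1453, d = 1595.
RR = [a/(a+b)] / [c/(c+d)] = (1256/1632) / (1453/3048) = 0.76961/0.47671 = 1.61443

1.61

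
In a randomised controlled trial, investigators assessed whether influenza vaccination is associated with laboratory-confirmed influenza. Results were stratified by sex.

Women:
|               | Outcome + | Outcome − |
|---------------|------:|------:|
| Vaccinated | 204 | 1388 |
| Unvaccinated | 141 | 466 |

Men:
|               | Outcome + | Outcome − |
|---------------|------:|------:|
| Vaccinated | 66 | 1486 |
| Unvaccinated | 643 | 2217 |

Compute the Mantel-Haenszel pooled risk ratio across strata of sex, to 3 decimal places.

0.302

RR_MH = Σ(aᵢ·n₀ᵢ/nᵢ) / Σ(cᵢ·n₁ᵢ/nᵢ), with n₁ᵢ = aᵢ+bᵢ (exposed), n₀ᵢ = cᵢ+dᵢ (unexposed), nᵢ = n₁ᵢ+n₀ᵢ.
Stratum 1 (Women): n₁ = 1592, n₀ = 607, n = 2199; a·n₀/n = 204·607/2199 = 56.3111; c·n₁/n = 141·1592/2199 = 102.0791
Stratum 2 (Men): n₁ = 1552, n₀ = 2860, n = 4412; a·n₀/n = 66·2860/4412 = 42.7833; c·n₁/n = 643·1552/4412 = 226.1868
RR_MH = (56.3111 + 42.7833) / (102.0791 + 226.1868) = 99.0944 / 328.2659 = 0.30187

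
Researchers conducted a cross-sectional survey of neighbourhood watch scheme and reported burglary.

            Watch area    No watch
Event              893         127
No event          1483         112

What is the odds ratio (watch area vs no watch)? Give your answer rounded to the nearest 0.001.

Reading the table with exposure as columns: a = 893 (Watch area, case), b = 1483 (Watch area, non-case), c = 127 (No watch, case), d = 112.
OR = (a·d)/(b·c) = (893 × 112) / (1483 × 127) = 100016 / 188341 = 0.53104
Exposure is associated with lower odds of reported burglary (OR = 0.53 < 1).

0.531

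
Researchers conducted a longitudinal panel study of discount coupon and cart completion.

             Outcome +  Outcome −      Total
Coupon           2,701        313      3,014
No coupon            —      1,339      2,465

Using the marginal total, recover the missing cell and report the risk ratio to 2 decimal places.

1.96

The missing cell is in the unexposed row: 2465 − 1339 = 1126.
So a = 2701, b = 313, c = 1126, d = 1339.
RR = [a/(a+b)] / [c/(c+d)] = (2701/3014) / (1126/2465) = 0.89615/0.45680 = 1.96182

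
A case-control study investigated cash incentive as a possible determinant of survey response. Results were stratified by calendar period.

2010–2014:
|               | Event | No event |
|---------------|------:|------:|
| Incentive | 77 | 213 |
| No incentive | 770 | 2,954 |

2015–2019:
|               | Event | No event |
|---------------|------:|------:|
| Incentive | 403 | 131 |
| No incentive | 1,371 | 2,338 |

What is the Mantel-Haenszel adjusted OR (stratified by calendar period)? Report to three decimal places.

OR_MH = Σ(aᵢdᵢ/nᵢ) / Σ(bᵢcᵢ/nᵢ), where nᵢ is the stratum total.
Stratum 1 (2010–2014): n = 4014; a·d/n = 77·2954/4014 = 56.6662; b·c/n = 213·770/4014 = 40.8595
Stratum 2 (2015–2019): n = 4243; a·d/n = 403·2338/4243 = 222.0632; b·c/n = 131·1371/4243 = 42.3288
OR_MH = (56.6662 + 222.0632) / (40.8595 + 42.3288) = 278.7293 / 83.1883 = 3.35058

3.351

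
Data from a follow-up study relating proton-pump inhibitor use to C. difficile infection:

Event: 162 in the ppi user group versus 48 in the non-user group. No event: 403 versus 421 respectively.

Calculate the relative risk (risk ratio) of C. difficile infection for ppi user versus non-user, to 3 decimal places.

From the description: a = 162, b = 403, c = 48, d = 421.
Risk in exposed = 162/565 = 0.28673; risk in unexposed = 48/469 = 0.10235.
RR = 0.28673 / 0.10235 = 2.80155
The risk among the exposed is 2.80 times that among the unexposed.

2.802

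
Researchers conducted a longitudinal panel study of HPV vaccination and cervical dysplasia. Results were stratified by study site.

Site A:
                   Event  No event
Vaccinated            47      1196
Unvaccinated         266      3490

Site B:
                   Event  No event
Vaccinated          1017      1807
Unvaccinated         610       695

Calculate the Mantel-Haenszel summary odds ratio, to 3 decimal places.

0.617

OR_MH = Σ(aᵢdᵢ/nᵢ) / Σ(bᵢcᵢ/nᵢ), where nᵢ is the stratum total.
Stratum 1 (Site A): n = 4999; a·d/n = 47·3490/4999 = 32.8126; b·c/n = 1196·266/4999 = 63.6399
Stratum 2 (Site B): n = 4129; a·d/n = 1017·695/4129 = 171.1831; b·c/n = 1807·610/4129 = 266.9581
OR_MH = (32.8126 + 171.1831) / (63.6399 + 266.9581) = 203.9957 / 330.5980 = 0.61705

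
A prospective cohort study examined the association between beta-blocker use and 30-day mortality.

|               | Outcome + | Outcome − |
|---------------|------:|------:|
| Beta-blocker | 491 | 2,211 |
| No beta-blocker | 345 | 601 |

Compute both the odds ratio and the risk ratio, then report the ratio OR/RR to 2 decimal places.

0.78

Cells: a = 491, b = 2211, c = 345, d = 601.
OR = (491·601)/(2211·345) = 295091/762795 = 0.38685
Risk in exposed = 491/2702 = 0.18172; risk in unexposed = 345/946 = 0.36469; RR = 0.49827
OR/RR = 0.38685 / 0.49827 = 0.77639
The outcome is not rare, so the OR lies further from 1 than the RR.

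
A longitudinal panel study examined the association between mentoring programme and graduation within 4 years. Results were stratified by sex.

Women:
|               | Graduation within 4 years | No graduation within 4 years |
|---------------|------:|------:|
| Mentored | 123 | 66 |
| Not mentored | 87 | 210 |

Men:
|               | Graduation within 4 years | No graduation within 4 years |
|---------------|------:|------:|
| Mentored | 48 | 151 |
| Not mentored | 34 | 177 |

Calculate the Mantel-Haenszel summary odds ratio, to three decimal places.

3.035

OR_MH = Σ(aᵢdᵢ/nᵢ) / Σ(bᵢcᵢ/nᵢ), where nᵢ is the stratum total.
Stratum 1 (Women): n = 486; a·d/n = 123·210/486 = 53.1481; b·c/n = 66·87/486 = 11.8148
Stratum 2 (Men): n = 410; a·d/n = 48·177/410 = 20.7220; b·c/n = 151·34/410 = 12.5220
OR_MH = (53.1481 + 20.7220) / (11.8148 + 12.5220) = 73.8701 / 24.3368 = 3.03533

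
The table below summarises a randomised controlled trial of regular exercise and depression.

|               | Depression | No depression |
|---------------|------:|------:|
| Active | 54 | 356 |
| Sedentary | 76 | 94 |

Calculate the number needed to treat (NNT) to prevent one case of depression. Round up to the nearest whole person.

Risk in treated group = 54/410 = 0.13171; risk in control = 76/170 = 0.44706.
Absolute risk reduction = 0.44706 − 0.13171 = 0.31535
NNT = 1 / ARR = 1 / 0.31535 = 3.171 → round up → 4

4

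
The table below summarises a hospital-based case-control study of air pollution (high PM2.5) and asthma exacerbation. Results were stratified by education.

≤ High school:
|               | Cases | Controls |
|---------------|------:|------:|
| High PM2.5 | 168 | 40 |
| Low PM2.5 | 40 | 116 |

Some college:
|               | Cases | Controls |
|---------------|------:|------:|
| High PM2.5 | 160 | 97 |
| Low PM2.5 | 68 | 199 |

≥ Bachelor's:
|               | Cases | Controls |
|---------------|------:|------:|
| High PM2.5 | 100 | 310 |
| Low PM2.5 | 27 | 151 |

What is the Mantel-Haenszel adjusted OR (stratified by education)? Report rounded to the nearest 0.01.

OR_MH = Σ(aᵢdᵢ/nᵢ) / Σ(bᵢcᵢ/nᵢ), where nᵢ is the stratum total.
Stratum 1 (≤ High school): n = 364; a·d/n = 168·116/364 = 53.5385; b·c/n = 40·40/364 = 4.3956
Stratum 2 (Some college): n = 524; a·d/n = 160·199/524 = 60.7634; b·c/n = 97·68/524 = 12.5878
Stratum 3 (≥ Bachelor's): n = 588; a·d/n = 100·151/588 = 25.6803; b·c/n = 310·27/588 = 14.2347
OR_MH = (53.5385 + 60.7634 + 25.6803) / (4.3956 + 12.5878 + 14.2347) = 139.9821 / 31.2181 = 4.48401

4.48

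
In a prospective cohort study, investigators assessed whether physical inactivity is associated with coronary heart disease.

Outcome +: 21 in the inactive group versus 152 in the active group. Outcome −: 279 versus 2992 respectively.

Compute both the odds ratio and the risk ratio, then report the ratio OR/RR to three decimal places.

From the description: a = 21, b = 279, c = 152, d = 2992.
OR = (21·2992)/(279·152) = 62832/42408 = 1.48161
Risk in exposed = 21/300 = 0.07000; risk in unexposed = 152/3144 = 0.04835; RR = 1.44789
OR/RR = 1.48161 / 1.44789 = 1.02328
The outcome is rare in both groups, so OR ≈ RR (ratio near 1).

1.023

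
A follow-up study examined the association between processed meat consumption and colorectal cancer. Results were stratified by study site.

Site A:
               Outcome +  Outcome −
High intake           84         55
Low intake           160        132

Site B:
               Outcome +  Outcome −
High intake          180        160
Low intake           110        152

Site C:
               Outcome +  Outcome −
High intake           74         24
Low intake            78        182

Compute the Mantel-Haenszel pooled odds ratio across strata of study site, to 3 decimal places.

1.982

OR_MH = Σ(aᵢdᵢ/nᵢ) / Σ(bᵢcᵢ/nᵢ), where nᵢ is the stratum total.
Stratum 1 (Site A): n = 431; a·d/n = 84·132/431 = 25.7262; b·c/n = 55·160/431 = 20.4176
Stratum 2 (Site B): n = 602; a·d/n = 180·152/602 = 45.4485; b·c/n = 160·110/602 = 29.2359
Stratum 3 (Site C): n = 358; a·d/n = 74·182/358 = 37.6201; b·c/n = 24·78/358 = 5.2291
OR_MH = (25.7262 + 45.4485 + 37.6201) / (20.4176 + 29.2359 + 5.2291) = 108.7948 / 54.8826 = 1.98232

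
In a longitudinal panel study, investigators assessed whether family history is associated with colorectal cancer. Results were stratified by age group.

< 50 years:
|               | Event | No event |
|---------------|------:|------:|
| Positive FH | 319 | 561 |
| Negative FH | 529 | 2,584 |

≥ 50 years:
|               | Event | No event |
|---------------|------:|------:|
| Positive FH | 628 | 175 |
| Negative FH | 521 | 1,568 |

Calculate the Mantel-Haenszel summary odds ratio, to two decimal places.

5.17

OR_MH = Σ(aᵢdᵢ/nᵢ) / Σ(bᵢcᵢ/nᵢ), where nᵢ is the stratum total.
Stratum 1 (< 50 years): n = 3993; a·d/n = 319·2584/3993 = 206.4353; b·c/n = 561·529/3993 = 74.3223
Stratum 2 (≥ 50 years): n = 2892; a·d/n = 628·1568/2892 = 340.4924; b·c/n = 175·521/2892 = 31.5266
OR_MH = (206.4353 + 340.4924) / (74.3223 + 31.5266) = 546.9277 / 105.8489 = 5.16706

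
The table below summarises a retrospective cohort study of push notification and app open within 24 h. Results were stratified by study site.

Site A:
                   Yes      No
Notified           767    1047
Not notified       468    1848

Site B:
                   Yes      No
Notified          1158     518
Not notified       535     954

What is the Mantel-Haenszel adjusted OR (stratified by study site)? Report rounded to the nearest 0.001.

OR_MH = Σ(aᵢdᵢ/nᵢ) / Σ(bᵢcᵢ/nᵢ), where nᵢ is the stratum total.
Stratum 1 (Site A): n = 4130; a·d/n = 767·1848/4130 = 343.2000; b·c/n = 1047·468/4130 = 118.6431
Stratum 2 (Site B): n = 3165; a·d/n = 1158·954/3165 = 349.0464; b·c/n = 518·535/3165 = 87.5608
OR_MH = (343.2000 + 349.0464) / (118.6431 + 87.5608) = 692.2464 / 206.2039 = 3.35710

3.357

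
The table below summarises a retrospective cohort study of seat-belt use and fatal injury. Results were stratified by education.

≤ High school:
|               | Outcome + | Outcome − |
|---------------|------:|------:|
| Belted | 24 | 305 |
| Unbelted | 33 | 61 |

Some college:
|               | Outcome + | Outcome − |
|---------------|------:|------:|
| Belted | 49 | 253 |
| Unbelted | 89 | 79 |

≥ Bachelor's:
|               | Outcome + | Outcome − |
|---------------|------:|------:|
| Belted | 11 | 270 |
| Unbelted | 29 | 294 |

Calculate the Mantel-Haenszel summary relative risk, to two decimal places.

0.30

RR_MH = Σ(aᵢ·n₀ᵢ/nᵢ) / Σ(cᵢ·n₁ᵢ/nᵢ), with n₁ᵢ = aᵢ+bᵢ (exposed), n₀ᵢ = cᵢ+dᵢ (unexposed), nᵢ = n₁ᵢ+n₀ᵢ.
Stratum 1 (≤ High school): n₁ = 329, n₀ = 94, n = 423; a·n₀/n = 24·94/423 = 5.3333; c·n₁/n = 33·329/423 = 25.6667
Stratum 2 (Some college): n₁ = 302, n₀ = 168, n = 470; a·n₀/n = 49·168/470 = 17.5149; c·n₁/n = 89·302/470 = 57.1872
Stratum 3 (≥ Bachelor's): n₁ = 281, n₀ = 323, n = 604; a·n₀/n = 11·323/604 = 5.8825; c·n₁/n = 29·281/604 = 13.4917
RR_MH = (5.3333 + 17.5149 + 5.8825) / (25.6667 + 57.1872 + 13.4917) = 28.7307 / 96.3456 = 0.29820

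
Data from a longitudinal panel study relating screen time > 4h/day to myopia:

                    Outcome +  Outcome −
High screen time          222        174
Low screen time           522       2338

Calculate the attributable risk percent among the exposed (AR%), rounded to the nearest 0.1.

67.4

Cells: a = 222, b = 174, c = 522, d = 2338.
Risk in exposed = 222/396 = 0.56061; risk in unexposed = 522/2860 = 0.18252.
RR = 0.56061/0.18252 = 3.07152
AR% = (RR − 1)/RR × 100 = (3.07152 − 1)/3.07152 × 100 = 67.4428%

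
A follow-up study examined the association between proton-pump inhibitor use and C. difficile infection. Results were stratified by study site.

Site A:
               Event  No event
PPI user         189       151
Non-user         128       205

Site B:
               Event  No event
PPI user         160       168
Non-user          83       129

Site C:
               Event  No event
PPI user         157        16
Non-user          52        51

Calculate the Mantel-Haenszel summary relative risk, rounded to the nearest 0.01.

1.46

RR_MH = Σ(aᵢ·n₀ᵢ/nᵢ) / Σ(cᵢ·n₁ᵢ/nᵢ), with n₁ᵢ = aᵢ+bᵢ (exposed), n₀ᵢ = cᵢ+dᵢ (unexposed), nᵢ = n₁ᵢ+n₀ᵢ.
Stratum 1 (Site A): n₁ = 340, n₀ = 333, n = 673; a·n₀/n = 189·333/673 = 93.5171; c·n₁/n = 128·340/673 = 64.6657
Stratum 2 (Site B): n₁ = 328, n₀ = 212, n = 540; a·n₀/n = 160·212/540 = 62.8148; c·n₁/n = 83·328/540 = 50.4148
Stratum 3 (Site C): n₁ = 173, n₀ = 103, n = 276; a·n₀/n = 157·103/276 = 58.5906; c·n₁/n = 52·173/276 = 32.5942
RR_MH = (93.5171 + 62.8148 + 58.5906) / (64.6657 + 50.4148 + 32.5942) = 214.9225 / 147.6747 = 1.45538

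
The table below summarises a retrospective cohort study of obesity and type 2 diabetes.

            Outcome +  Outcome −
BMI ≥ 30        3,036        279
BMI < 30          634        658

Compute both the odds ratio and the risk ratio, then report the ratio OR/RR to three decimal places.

6.051

Cells: a = 3036, b = 279, c = 634, d = 658.
OR = (3036·658)/(279·634) = 1997688/176886 = 11.29365
Risk in exposed = 3036/3315 = 0.91584; risk in unexposed = 634/1292 = 0.49071; RR = 1.86634
OR/RR = 11.29365 / 1.86634 = 6.05122
The outcome is not rare, so the OR lies further from 1 than the RR.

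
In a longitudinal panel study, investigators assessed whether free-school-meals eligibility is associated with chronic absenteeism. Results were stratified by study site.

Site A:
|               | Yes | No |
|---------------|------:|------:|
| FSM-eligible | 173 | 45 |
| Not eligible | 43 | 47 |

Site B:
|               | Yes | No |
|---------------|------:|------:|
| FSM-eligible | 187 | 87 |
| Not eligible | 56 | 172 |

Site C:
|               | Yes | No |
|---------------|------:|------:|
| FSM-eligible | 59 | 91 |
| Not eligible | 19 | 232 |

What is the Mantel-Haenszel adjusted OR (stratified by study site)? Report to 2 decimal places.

6.14

OR_MH = Σ(aᵢdᵢ/nᵢ) / Σ(bᵢcᵢ/nᵢ), where nᵢ is the stratum total.
Stratum 1 (Site A): n = 308; a·d/n = 173·47/308 = 26.3994; b·c/n = 45·43/308 = 6.2825
Stratum 2 (Site B): n = 502; a·d/n = 187·172/502 = 64.0717; b·c/n = 87·56/502 = 9.7052
Stratum 3 (Site C): n = 401; a·d/n = 59·232/401 = 34.1347; b·c/n = 91·19/401 = 4.3117
OR_MH = (26.3994 + 64.0717 + 34.1347) / (6.2825 + 9.7052 + 4.3117) = 124.6057 / 20.2994 = 6.13840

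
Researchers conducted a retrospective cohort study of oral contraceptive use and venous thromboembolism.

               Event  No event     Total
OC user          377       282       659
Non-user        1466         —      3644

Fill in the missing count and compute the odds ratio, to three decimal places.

The missing cell is in the unexposed row: 3644 − 1466 = 2178.
So a = 377, b = 282, c = 1466, d = 2178.
OR = (a·d)/(b·c) = (377 × 2178) / (282 × 1466) = 821106 / 413412 = 1.98617

1.986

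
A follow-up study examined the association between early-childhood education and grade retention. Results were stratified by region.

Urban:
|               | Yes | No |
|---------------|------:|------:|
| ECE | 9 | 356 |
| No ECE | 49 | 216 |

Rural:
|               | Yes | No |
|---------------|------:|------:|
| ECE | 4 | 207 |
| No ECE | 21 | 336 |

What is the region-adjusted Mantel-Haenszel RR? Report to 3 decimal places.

RR_MH = Σ(aᵢ·n₀ᵢ/nᵢ) / Σ(cᵢ·n₁ᵢ/nᵢ), with n₁ᵢ = aᵢ+bᵢ (exposed), n₀ᵢ = cᵢ+dᵢ (unexposed), nᵢ = n₁ᵢ+n₀ᵢ.
Stratum 1 (Urban): n₁ = 365, n₀ = 265, n = 630; a·n₀/n = 9·265/630 = 3.7857; c·n₁/n = 49·365/630 = 28.3889
Stratum 2 (Rural): n₁ = 211, n₀ = 357, n = 568; a·n₀/n = 4·357/568 = 2.5141; c·n₁/n = 21·211/568 = 7.8011
RR_MH = (3.7857 + 2.5141) / (28.3889 + 7.8011) = 6.2998 / 36.1899 = 0.17408

0.174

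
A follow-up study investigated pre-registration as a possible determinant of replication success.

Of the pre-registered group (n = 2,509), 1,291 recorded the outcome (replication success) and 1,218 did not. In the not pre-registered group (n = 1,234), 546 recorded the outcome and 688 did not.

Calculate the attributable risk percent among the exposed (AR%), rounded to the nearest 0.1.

From the description: a = 1291, b = 1218, c = 546, d = 688.
Risk in exposed = 1291/2509 = 0.51455; risk in unexposed = 546/1234 = 0.44246.
RR = 0.51455/0.44246 = 1.16292
AR% = (RR − 1)/RR × 100 = (1.16292 − 1)/1.16292 × 100 = 14.0092%

14.0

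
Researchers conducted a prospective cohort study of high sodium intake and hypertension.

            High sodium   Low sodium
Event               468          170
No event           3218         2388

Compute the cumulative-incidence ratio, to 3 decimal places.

1.910

Reading the table with exposure as columns: a = 468 (High sodium, case), b = 3218 (High sodium, non-case), c = 170 (Low sodium, case), d = 2388.
Risk in exposed = 468/3686 = 0.12697; risk in unexposed = 170/2558 = 0.06646.
RR = 0.12697 / 0.06646 = 1.91048
The risk among the exposed is 1.91 times that among the unexposed.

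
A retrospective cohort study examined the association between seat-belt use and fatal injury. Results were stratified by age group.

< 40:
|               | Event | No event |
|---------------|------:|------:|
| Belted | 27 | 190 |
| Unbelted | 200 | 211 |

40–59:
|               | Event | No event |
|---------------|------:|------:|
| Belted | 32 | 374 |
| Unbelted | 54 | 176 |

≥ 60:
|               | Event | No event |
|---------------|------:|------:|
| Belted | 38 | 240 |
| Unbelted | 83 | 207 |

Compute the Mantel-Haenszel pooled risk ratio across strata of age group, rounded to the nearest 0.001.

RR_MH = Σ(aᵢ·n₀ᵢ/nᵢ) / Σ(cᵢ·n₁ᵢ/nᵢ), with n₁ᵢ = aᵢ+bᵢ (exposed), n₀ᵢ = cᵢ+dᵢ (unexposed), nᵢ = n₁ᵢ+n₀ᵢ.
Stratum 1 (< 40): n₁ = 217, n₀ = 411, n = 628; a·n₀/n = 27·411/628 = 17.6704; c·n₁/n = 200·217/628 = 69.1083
Stratum 2 (40–59): n₁ = 406, n₀ = 230, n = 636; a·n₀/n = 32·230/636 = 11.5723; c·n₁/n = 54·406/636 = 34.4717
Stratum 3 (≥ 60): n₁ = 278, n₀ = 290, n = 568; a·n₀/n = 38·290/568 = 19.4014; c·n₁/n = 83·278/568 = 40.6232
RR_MH = (17.6704 + 11.5723 + 19.4014) / (69.1083 + 34.4717 + 40.6232) = 48.6441 / 144.2032 = 0.33733

0.337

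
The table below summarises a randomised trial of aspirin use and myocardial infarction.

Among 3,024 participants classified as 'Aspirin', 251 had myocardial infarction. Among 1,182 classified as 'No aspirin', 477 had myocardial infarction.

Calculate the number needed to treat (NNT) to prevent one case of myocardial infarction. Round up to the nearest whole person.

4

Risk in treated group = 251/3024 = 0.08300; risk in control = 477/1182 = 0.40355.
Absolute risk reduction = 0.40355 − 0.08300 = 0.32055
NNT = 1 / ARR = 1 / 0.32055 = 3.120 → round up → 4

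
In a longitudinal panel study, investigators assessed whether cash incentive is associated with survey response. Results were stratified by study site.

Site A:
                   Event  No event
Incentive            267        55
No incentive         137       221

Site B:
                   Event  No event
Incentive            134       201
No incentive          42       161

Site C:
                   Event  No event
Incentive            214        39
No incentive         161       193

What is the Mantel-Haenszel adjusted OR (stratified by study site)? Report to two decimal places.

OR_MH = Σ(aᵢdᵢ/nᵢ) / Σ(bᵢcᵢ/nᵢ), where nᵢ is the stratum total.
Stratum 1 (Site A): n = 680; a·d/n = 267·221/680 = 86.7750; b·c/n = 55·137/680 = 11.0809
Stratum 2 (Site B): n = 538; a·d/n = 134·161/538 = 40.1004; b·c/n = 201·42/538 = 15.6914
Stratum 3 (Site C): n = 607; a·d/n = 214·193/607 = 68.0428; b·c/n = 39·161/607 = 10.3443
OR_MH = (86.7750 + 40.1004 + 68.0428) / (11.0809 + 15.6914 + 10.3443) = 194.9182 / 37.1166 = 5.25150

5.25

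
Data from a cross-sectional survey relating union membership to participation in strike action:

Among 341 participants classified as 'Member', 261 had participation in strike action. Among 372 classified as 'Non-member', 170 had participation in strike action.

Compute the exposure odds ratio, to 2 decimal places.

3.88

From the description: a = 261, b = 80, c = 170, d = 202.
OR = (a·d)/(b·c) = (261 × 202) / (80 × 170) = 52722 / 13600 = 3.87662
The odds of participation in strike action are about 3.88 times as high in the member group.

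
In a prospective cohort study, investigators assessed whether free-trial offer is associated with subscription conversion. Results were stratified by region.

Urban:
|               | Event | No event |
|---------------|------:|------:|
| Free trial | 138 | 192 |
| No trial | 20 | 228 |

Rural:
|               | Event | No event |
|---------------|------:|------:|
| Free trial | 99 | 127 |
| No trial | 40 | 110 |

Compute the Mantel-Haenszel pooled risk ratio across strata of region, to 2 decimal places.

2.78

RR_MH = Σ(aᵢ·n₀ᵢ/nᵢ) / Σ(cᵢ·n₁ᵢ/nᵢ), with n₁ᵢ = aᵢ+bᵢ (exposed), n₀ᵢ = cᵢ+dᵢ (unexposed), nᵢ = n₁ᵢ+n₀ᵢ.
Stratum 1 (Urban): n₁ = 330, n₀ = 248, n = 578; a·n₀/n = 138·248/578 = 59.2111; c·n₁/n = 20·330/578 = 11.4187
Stratum 2 (Rural): n₁ = 226, n₀ = 150, n = 376; a·n₀/n = 99·150/376 = 39.4947; c·n₁/n = 40·226/376 = 24.0426
RR_MH = (59.2111 + 39.4947) / (11.4187 + 24.0426) = 98.7058 / 35.4612 = 2.78348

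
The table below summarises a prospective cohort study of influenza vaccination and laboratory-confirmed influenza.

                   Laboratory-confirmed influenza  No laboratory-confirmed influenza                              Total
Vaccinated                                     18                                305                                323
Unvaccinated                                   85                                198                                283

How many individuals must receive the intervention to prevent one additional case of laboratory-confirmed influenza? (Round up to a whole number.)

5

Risk in treated group = 18/323 = 0.05573; risk in control = 85/283 = 0.30035.
Absolute risk reduction = 0.30035 − 0.05573 = 0.24463
NNT = 1 / ARR = 1 / 0.24463 = 4.088 → round up → 5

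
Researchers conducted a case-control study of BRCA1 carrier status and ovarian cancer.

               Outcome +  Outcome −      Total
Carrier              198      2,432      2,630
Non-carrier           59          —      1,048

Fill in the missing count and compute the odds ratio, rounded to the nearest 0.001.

The missing cell is in the unexposed row: 1048 − 59 = 989.
So a = 198, b = 2432, c = 59, d = 989.
OR = (a·d)/(b·c) = (198 × 989) / (2432 × 59) = 195822 / 143488 = 1.36473

1.365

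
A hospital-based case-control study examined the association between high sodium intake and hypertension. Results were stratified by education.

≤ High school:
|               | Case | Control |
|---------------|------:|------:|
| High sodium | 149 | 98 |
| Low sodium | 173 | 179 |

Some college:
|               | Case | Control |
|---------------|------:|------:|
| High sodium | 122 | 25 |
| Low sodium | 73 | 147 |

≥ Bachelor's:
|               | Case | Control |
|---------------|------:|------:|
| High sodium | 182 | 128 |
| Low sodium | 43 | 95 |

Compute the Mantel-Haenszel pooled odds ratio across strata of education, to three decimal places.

OR_MH = Σ(aᵢdᵢ/nᵢ) / Σ(bᵢcᵢ/nᵢ), where nᵢ is the stratum total.
Stratum 1 (≤ High school): n = 599; a·d/n = 149·179/599 = 44.5259; b·c/n = 98·173/599 = 28.3038
Stratum 2 (Some college): n = 367; a·d/n = 122·147/367 = 48.8665; b·c/n = 25·73/367 = 4.9728
Stratum 3 (≥ Bachelor's): n = 448; a·d/n = 182·95/448 = 38.5938; b·c/n = 128·43/448 = 12.2857
OR_MH = (44.5259 + 48.8665 + 38.5938) / (28.3038 + 4.9728 + 12.2857) = 131.9861 / 45.5623 = 2.89683

2.897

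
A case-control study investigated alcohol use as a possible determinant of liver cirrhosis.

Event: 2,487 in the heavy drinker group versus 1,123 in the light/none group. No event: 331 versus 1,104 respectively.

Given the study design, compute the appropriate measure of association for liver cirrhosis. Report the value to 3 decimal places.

7.386

From the description: a = 2487, b = 331, c = 1123, d = 1104.
This is a case-control study: participants were sampled on outcome status, so risks in the source population cannot be estimated directly — relative risk is not valid here. The odds ratio is the appropriate measure.
OR = (a·d)/(b·c) = (2487 × 1104) / (331 × 1123) = 2745648 / 371713 = 7.38647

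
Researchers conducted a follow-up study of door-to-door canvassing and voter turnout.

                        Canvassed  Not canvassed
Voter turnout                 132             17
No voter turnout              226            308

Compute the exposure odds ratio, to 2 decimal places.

10.58

Reading the table with exposure as columns: a = 132 (Canvassed, case), b = 226 (Canvassed, non-case), c = 17 (Not canvassed, case), d = 308.
OR = (a·d)/(b·c) = (132 × 308) / (226 × 17) = 40656 / 3842 = 10.58199
The odds of voter turnout are about 10.58 times as high in the canvassed group.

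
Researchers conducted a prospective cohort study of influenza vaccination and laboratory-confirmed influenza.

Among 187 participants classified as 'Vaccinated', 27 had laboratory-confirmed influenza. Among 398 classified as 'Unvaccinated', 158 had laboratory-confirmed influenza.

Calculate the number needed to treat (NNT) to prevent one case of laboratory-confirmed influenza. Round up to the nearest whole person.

4

Risk in treated group = 27/187 = 0.14439; risk in control = 158/398 = 0.39698.
Absolute risk reduction = 0.39698 − 0.14439 = 0.25260
NNT = 1 / ARR = 1 / 0.25260 = 3.959 → round up → 4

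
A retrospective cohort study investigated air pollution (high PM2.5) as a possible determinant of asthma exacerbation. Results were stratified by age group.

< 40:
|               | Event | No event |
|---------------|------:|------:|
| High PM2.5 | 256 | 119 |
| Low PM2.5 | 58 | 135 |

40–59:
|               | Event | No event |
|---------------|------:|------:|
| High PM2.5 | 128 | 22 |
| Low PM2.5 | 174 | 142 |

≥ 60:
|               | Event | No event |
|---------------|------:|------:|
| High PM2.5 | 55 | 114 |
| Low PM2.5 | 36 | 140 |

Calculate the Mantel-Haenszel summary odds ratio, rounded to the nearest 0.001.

OR_MH = Σ(aᵢdᵢ/nᵢ) / Σ(bᵢcᵢ/nᵢ), where nᵢ is the stratum total.
Stratum 1 (< 40): n = 568; a·d/n = 256·135/568 = 60.8451; b·c/n = 119·58/568 = 12.1514
Stratum 2 (40–59): n = 466; a·d/n = 128·142/466 = 39.0043; b·c/n = 22·174/466 = 8.2146
Stratum 3 (≥ 60): n = 345; a·d/n = 55·140/345 = 22.3188; b·c/n = 114·36/345 = 11.8957
OR_MH = (60.8451 + 39.0043 + 22.3188) / (12.1514 + 8.2146 + 11.8957) = 122.1682 / 32.2617 = 3.78679

3.787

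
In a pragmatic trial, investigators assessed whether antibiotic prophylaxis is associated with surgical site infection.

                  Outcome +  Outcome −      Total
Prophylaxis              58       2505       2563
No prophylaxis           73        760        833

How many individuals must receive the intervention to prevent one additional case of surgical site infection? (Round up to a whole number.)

16

Risk in treated group = 58/2563 = 0.02263; risk in control = 73/833 = 0.08764.
Absolute risk reduction = 0.08764 − 0.02263 = 0.06501
NNT = 1 / ARR = 1 / 0.06501 = 15.383 → round up → 16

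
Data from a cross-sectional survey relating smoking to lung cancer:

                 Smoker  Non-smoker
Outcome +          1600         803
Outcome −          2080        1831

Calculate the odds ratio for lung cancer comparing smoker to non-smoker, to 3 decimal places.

Reading the table with exposure as columns: a = 1600 (Smoker, case), b = 2080 (Smoker, non-case), c = 803 (Non-smoker, case), d = 1831.
OR = (a·d)/(b·c) = (1600 × 1831) / (2080 × 803) = 2929600 / 1670240 = 1.75400
The odds of lung cancer are about 1.75 times as high in the smoker group.

1.754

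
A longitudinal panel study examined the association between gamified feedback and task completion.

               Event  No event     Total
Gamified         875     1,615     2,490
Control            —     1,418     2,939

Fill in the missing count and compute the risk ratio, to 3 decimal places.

The missing cell is in the unexposed row: 2939 − 1418 = 1521.
So a = 875, b = 1615, c = 1521, d = 1418.
RR = [a/(a+b)] / [c/(c+d)] = (875/2490) / (1521/2939) = 0.35141/0.51752 = 0.67901

0.679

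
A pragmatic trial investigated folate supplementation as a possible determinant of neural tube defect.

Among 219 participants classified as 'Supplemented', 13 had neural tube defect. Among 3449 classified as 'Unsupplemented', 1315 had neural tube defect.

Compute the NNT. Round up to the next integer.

Risk in treated group = 13/219 = 0.05936; risk in control = 1315/3449 = 0.38127.
Absolute risk reduction = 0.38127 − 0.05936 = 0.32191
NNT = 1 / ARR = 1 / 0.32191 = 3.106 → round up → 4

4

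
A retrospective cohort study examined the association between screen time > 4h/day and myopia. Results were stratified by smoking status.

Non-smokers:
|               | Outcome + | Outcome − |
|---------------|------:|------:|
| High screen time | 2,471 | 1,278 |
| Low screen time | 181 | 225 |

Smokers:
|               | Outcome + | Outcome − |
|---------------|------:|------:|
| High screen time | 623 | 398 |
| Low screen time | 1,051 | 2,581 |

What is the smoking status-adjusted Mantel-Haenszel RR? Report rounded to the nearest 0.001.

1.847

RR_MH = Σ(aᵢ·n₀ᵢ/nᵢ) / Σ(cᵢ·n₁ᵢ/nᵢ), with n₁ᵢ = aᵢ+bᵢ (exposed), n₀ᵢ = cᵢ+dᵢ (unexposed), nᵢ = n₁ᵢ+n₀ᵢ.
Stratum 1 (Non-smokers): n₁ = 3749, n₀ = 406, n = 4155; a·n₀/n = 2471·406/4155 = 241.4503; c·n₁/n = 181·3749/4155 = 163.3138
Stratum 2 (Smokers): n₁ = 1021, n₀ = 3632, n = 4653; a·n₀/n = 623·3632/4653 = 486.2962; c·n₁/n = 1051·1021/4653 = 230.6192
RR_MH = (241.4503 + 486.2962) / (163.3138 + 230.6192) = 727.7465 / 393.9330 = 1.84739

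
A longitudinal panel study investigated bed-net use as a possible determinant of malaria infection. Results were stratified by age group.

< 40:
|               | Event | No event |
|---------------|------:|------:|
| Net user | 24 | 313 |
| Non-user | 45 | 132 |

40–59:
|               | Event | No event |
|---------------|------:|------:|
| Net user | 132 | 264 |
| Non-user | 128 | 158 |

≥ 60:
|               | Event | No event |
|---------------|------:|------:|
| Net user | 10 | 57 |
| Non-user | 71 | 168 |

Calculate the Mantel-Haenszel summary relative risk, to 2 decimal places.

0.60

RR_MH = Σ(aᵢ·n₀ᵢ/nᵢ) / Σ(cᵢ·n₁ᵢ/nᵢ), with n₁ᵢ = aᵢ+bᵢ (exposed), n₀ᵢ = cᵢ+dᵢ (unexposed), nᵢ = n₁ᵢ+n₀ᵢ.
Stratum 1 (< 40): n₁ = 337, n₀ = 177, n = 514; a·n₀/n = 24·177/514 = 8.2646; c·n₁/n = 45·337/514 = 29.5039
Stratum 2 (40–59): n₁ = 396, n₀ = 286, n = 682; a·n₀/n = 132·286/682 = 55.3548; c·n₁/n = 128·396/682 = 74.3226
Stratum 3 (≥ 60): n₁ = 67, n₀ = 239, n = 306; a·n₀/n = 10·239/306 = 7.8105; c·n₁/n = 71·67/306 = 15.5458
RR_MH = (8.2646 + 55.3548 + 7.8105) / (29.5039 + 74.3226 + 15.5458) = 71.4299 / 119.3722 = 0.59838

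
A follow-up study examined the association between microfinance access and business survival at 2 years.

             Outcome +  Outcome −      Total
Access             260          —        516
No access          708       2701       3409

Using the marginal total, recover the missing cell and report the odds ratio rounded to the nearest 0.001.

The missing cell is in the exposed row: 516 − 260 = 256.
So a = 260, b = 256, c = 708, d = 2701.
OR = (a·d)/(b·c) = (260 × 2701) / (256 × 708) = 702260 / 181248 = 3.87458

3.875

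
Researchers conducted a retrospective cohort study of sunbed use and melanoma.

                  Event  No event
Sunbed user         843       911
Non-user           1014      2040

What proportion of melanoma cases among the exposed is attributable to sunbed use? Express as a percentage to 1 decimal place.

Cells: a = 843, b = 911, c = 1014, d = 2040.
Risk in exposed = 843/1754 = 0.48062; risk in unexposed = 1014/3054 = 0.33202.
RR = 0.48062/0.33202 = 1.44753
AR% = (RR − 1)/RR × 100 = (1.44753 − 1)/1.44753 × 100 = 30.9170%

30.9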